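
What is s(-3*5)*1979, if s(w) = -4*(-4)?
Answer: 31664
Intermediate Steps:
s(w) = 16
s(-3*5)*1979 = 16*1979 = 31664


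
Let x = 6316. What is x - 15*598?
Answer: -2654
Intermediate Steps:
x - 15*598 = 6316 - 15*598 = 6316 - 8970 = -2654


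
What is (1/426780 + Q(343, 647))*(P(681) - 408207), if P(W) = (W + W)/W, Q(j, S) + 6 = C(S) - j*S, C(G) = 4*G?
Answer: 7642373060425579/85356 ≈ 8.9535e+10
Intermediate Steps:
Q(j, S) = -6 + 4*S - S*j (Q(j, S) = -6 + (4*S - j*S) = -6 + (4*S - S*j) = -6 + 4*S - S*j)
P(W) = 2 (P(W) = (2*W)/W = 2)
(1/426780 + Q(343, 647))*(P(681) - 408207) = (1/426780 + (-6 + 4*647 - 1*647*343))*(2 - 408207) = (1/426780 + (-6 + 2588 - 221921))*(-408205) = (1/426780 - 219339)*(-408205) = -93609498419/426780*(-408205) = 7642373060425579/85356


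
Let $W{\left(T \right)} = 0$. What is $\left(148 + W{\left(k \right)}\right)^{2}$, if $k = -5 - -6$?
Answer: $21904$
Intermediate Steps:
$k = 1$ ($k = -5 + 6 = 1$)
$\left(148 + W{\left(k \right)}\right)^{2} = \left(148 + 0\right)^{2} = 148^{2} = 21904$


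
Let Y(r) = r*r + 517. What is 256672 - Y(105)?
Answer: 245130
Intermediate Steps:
Y(r) = 517 + r² (Y(r) = r² + 517 = 517 + r²)
256672 - Y(105) = 256672 - (517 + 105²) = 256672 - (517 + 11025) = 256672 - 1*11542 = 256672 - 11542 = 245130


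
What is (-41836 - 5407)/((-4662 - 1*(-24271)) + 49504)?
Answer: -47243/69113 ≈ -0.68356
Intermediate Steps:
(-41836 - 5407)/((-4662 - 1*(-24271)) + 49504) = -47243/((-4662 + 24271) + 49504) = -47243/(19609 + 49504) = -47243/69113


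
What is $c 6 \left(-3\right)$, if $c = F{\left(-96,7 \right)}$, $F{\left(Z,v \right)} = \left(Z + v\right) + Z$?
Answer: $3330$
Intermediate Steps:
$F{\left(Z,v \right)} = v + 2 Z$
$c = -185$ ($c = 7 + 2 \left(-96\right) = 7 - 192 = -185$)
$c 6 \left(-3\right) = - 185 \cdot 6 \left(-3\right) = \left(-185\right) \left(-18\right) = 3330$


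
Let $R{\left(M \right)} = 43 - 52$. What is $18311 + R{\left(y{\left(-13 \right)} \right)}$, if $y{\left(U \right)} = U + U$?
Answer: $18302$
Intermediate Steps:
$y{\left(U \right)} = 2 U$
$R{\left(M \right)} = -9$
$18311 + R{\left(y{\left(-13 \right)} \right)} = 18311 - 9 = 18302$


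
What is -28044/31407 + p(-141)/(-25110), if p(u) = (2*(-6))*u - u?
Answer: -4454701/4611870 ≈ -0.96592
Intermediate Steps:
p(u) = -13*u (p(u) = -12*u - u = -13*u)
-28044/31407 + p(-141)/(-25110) = -28044/31407 - 13*(-141)/(-25110) = -28044*1/31407 + 1833*(-1/25110) = -492/551 - 611/8370 = -4454701/4611870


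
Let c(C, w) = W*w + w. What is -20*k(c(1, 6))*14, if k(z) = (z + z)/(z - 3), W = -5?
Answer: -4480/9 ≈ -497.78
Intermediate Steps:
c(C, w) = -4*w (c(C, w) = -5*w + w = -4*w)
k(z) = 2*z/(-3 + z) (k(z) = (2*z)/(-3 + z) = 2*z/(-3 + z))
-20*k(c(1, 6))*14 = -40*(-4*6)/(-3 - 4*6)*14 = -40*(-24)/(-3 - 24)*14 = -40*(-24)/(-27)*14 = -40*(-24)*(-1)/27*14 = -20*16/9*14 = -320/9*14 = -4480/9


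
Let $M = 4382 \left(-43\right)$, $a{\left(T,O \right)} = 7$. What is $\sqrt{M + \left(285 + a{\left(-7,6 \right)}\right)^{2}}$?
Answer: $i \sqrt{103162} \approx 321.19 i$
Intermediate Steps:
$M = -188426$
$\sqrt{M + \left(285 + a{\left(-7,6 \right)}\right)^{2}} = \sqrt{-188426 + \left(285 + 7\right)^{2}} = \sqrt{-188426 + 292^{2}} = \sqrt{-188426 + 85264} = \sqrt{-103162} = i \sqrt{103162}$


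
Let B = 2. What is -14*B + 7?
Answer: -21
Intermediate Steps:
-14*B + 7 = -14*2 + 7 = -28 + 7 = -21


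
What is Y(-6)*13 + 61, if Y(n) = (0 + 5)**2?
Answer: 386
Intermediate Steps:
Y(n) = 25 (Y(n) = 5**2 = 25)
Y(-6)*13 + 61 = 25*13 + 61 = 325 + 61 = 386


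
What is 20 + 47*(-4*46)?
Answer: -8628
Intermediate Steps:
20 + 47*(-4*46) = 20 + 47*(-184) = 20 - 8648 = -8628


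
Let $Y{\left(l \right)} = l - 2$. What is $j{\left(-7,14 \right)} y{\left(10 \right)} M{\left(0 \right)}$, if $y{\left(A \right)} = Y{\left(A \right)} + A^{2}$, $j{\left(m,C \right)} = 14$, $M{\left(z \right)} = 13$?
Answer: $19656$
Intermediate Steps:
$Y{\left(l \right)} = -2 + l$ ($Y{\left(l \right)} = l - 2 = -2 + l$)
$y{\left(A \right)} = -2 + A + A^{2}$ ($y{\left(A \right)} = \left(-2 + A\right) + A^{2} = -2 + A + A^{2}$)
$j{\left(-7,14 \right)} y{\left(10 \right)} M{\left(0 \right)} = 14 \left(-2 + 10 + 10^{2}\right) 13 = 14 \left(-2 + 10 + 100\right) 13 = 14 \cdot 108 \cdot 13 = 1512 \cdot 13 = 19656$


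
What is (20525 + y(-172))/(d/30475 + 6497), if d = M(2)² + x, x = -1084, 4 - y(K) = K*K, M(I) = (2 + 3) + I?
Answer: -2399575/1721696 ≈ -1.3937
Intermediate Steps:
M(I) = 5 + I
y(K) = 4 - K² (y(K) = 4 - K*K = 4 - K²)
d = -1035 (d = (5 + 2)² - 1084 = 7² - 1084 = 49 - 1084 = -1035)
(20525 + y(-172))/(d/30475 + 6497) = (20525 + (4 - 1*(-172)²))/(-1035/30475 + 6497) = (20525 + (4 - 1*29584))/(-1035*1/30475 + 6497) = (20525 + (4 - 29584))/(-9/265 + 6497) = (20525 - 29580)/(1721696/265) = -9055*265/1721696 = -2399575/1721696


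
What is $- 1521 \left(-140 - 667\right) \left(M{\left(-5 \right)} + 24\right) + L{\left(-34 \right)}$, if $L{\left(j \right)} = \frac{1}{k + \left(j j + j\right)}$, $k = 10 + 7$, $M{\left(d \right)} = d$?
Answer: $\frac{26563180528}{1139} \approx 2.3322 \cdot 10^{7}$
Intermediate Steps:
$k = 17$
$L{\left(j \right)} = \frac{1}{17 + j + j^{2}}$ ($L{\left(j \right)} = \frac{1}{17 + \left(j j + j\right)} = \frac{1}{17 + \left(j^{2} + j\right)} = \frac{1}{17 + \left(j + j^{2}\right)} = \frac{1}{17 + j + j^{2}}$)
$- 1521 \left(-140 - 667\right) \left(M{\left(-5 \right)} + 24\right) + L{\left(-34 \right)} = - 1521 \left(-140 - 667\right) \left(-5 + 24\right) + \frac{1}{17 - 34 + \left(-34\right)^{2}} = - 1521 \left(\left(-807\right) 19\right) + \frac{1}{17 - 34 + 1156} = \left(-1521\right) \left(-15333\right) + \frac{1}{1139} = 23321493 + \frac{1}{1139} = \frac{26563180528}{1139}$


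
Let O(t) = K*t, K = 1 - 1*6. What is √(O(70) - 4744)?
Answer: 3*I*√566 ≈ 71.372*I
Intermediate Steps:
K = -5 (K = 1 - 6 = -5)
O(t) = -5*t
√(O(70) - 4744) = √(-5*70 - 4744) = √(-350 - 4744) = √(-5094) = 3*I*√566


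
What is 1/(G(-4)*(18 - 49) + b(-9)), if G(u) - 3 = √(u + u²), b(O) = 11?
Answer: 41/2404 - 31*√3/2404 ≈ -0.0052802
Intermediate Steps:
G(u) = 3 + √(u + u²)
1/(G(-4)*(18 - 49) + b(-9)) = 1/((3 + √(-4*(1 - 4)))*(18 - 49) + 11) = 1/((3 + √(-4*(-3)))*(-31) + 11) = 1/((3 + √12)*(-31) + 11) = 1/((3 + 2*√3)*(-31) + 11) = 1/((-93 - 62*√3) + 11) = 1/(-82 - 62*√3)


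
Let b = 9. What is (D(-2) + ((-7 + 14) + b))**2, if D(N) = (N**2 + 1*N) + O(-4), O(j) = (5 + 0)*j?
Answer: 4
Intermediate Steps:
O(j) = 5*j
D(N) = -20 + N + N**2 (D(N) = (N**2 + 1*N) + 5*(-4) = (N**2 + N) - 20 = (N + N**2) - 20 = -20 + N + N**2)
(D(-2) + ((-7 + 14) + b))**2 = ((-20 - 2 + (-2)**2) + ((-7 + 14) + 9))**2 = ((-20 - 2 + 4) + (7 + 9))**2 = (-18 + 16)**2 = (-2)**2 = 4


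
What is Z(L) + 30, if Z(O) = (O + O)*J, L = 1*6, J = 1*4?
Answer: 78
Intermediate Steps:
J = 4
L = 6
Z(O) = 8*O (Z(O) = (O + O)*4 = (2*O)*4 = 8*O)
Z(L) + 30 = 8*6 + 30 = 48 + 30 = 78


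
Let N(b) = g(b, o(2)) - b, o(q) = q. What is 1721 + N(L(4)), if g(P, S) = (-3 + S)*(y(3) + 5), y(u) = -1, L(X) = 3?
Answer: 1714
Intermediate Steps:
g(P, S) = -12 + 4*S (g(P, S) = (-3 + S)*(-1 + 5) = (-3 + S)*4 = -12 + 4*S)
N(b) = -4 - b (N(b) = (-12 + 4*2) - b = (-12 + 8) - b = -4 - b)
1721 + N(L(4)) = 1721 + (-4 - 1*3) = 1721 + (-4 - 3) = 1721 - 7 = 1714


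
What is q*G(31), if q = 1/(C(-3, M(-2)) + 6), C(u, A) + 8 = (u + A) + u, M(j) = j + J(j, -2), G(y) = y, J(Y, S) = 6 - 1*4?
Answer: -31/8 ≈ -3.8750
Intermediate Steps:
J(Y, S) = 2 (J(Y, S) = 6 - 4 = 2)
M(j) = 2 + j (M(j) = j + 2 = 2 + j)
C(u, A) = -8 + A + 2*u (C(u, A) = -8 + ((u + A) + u) = -8 + ((A + u) + u) = -8 + (A + 2*u) = -8 + A + 2*u)
q = -⅛ (q = 1/((-8 + (2 - 2) + 2*(-3)) + 6) = 1/((-8 + 0 - 6) + 6) = 1/(-14 + 6) = 1/(-8) = -⅛ ≈ -0.12500)
q*G(31) = -⅛*31 = -31/8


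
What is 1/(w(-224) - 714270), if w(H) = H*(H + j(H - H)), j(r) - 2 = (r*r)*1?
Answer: -1/664542 ≈ -1.5048e-6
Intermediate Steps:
j(r) = 2 + r**2 (j(r) = 2 + (r*r)*1 = 2 + r**2*1 = 2 + r**2)
w(H) = H*(2 + H) (w(H) = H*(H + (2 + (H - H)**2)) = H*(H + (2 + 0**2)) = H*(H + (2 + 0)) = H*(H + 2) = H*(2 + H))
1/(w(-224) - 714270) = 1/(-224*(2 - 224) - 714270) = 1/(-224*(-222) - 714270) = 1/(49728 - 714270) = 1/(-664542) = -1/664542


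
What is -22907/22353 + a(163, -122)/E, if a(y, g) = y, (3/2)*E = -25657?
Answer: -1186380415/1147021842 ≈ -1.0343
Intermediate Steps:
E = -51314/3 (E = (⅔)*(-25657) = -51314/3 ≈ -17105.)
-22907/22353 + a(163, -122)/E = -22907/22353 + 163/(-51314/3) = -22907*1/22353 + 163*(-3/51314) = -22907/22353 - 489/51314 = -1186380415/1147021842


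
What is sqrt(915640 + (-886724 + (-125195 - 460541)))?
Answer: 2*I*sqrt(139205) ≈ 746.2*I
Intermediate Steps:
sqrt(915640 + (-886724 + (-125195 - 460541))) = sqrt(915640 + (-886724 - 585736)) = sqrt(915640 - 1472460) = sqrt(-556820) = 2*I*sqrt(139205)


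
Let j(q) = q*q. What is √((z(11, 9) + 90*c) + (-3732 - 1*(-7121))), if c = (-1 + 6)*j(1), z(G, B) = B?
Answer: 2*√962 ≈ 62.032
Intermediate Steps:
j(q) = q²
c = 5 (c = (-1 + 6)*1² = 5*1 = 5)
√((z(11, 9) + 90*c) + (-3732 - 1*(-7121))) = √((9 + 90*5) + (-3732 - 1*(-7121))) = √((9 + 450) + (-3732 + 7121)) = √(459 + 3389) = √3848 = 2*√962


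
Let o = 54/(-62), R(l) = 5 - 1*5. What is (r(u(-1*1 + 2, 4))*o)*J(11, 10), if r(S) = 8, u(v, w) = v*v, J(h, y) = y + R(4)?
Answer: -2160/31 ≈ -69.677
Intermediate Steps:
R(l) = 0 (R(l) = 5 - 5 = 0)
J(h, y) = y (J(h, y) = y + 0 = y)
u(v, w) = v²
o = -27/31 (o = 54*(-1/62) = -27/31 ≈ -0.87097)
(r(u(-1*1 + 2, 4))*o)*J(11, 10) = (8*(-27/31))*10 = -216/31*10 = -2160/31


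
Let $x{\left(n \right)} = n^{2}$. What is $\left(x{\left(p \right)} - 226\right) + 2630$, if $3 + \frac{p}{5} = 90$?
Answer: $191629$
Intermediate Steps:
$p = 435$ ($p = -15 + 5 \cdot 90 = -15 + 450 = 435$)
$\left(x{\left(p \right)} - 226\right) + 2630 = \left(435^{2} - 226\right) + 2630 = \left(189225 - 226\right) + 2630 = 188999 + 2630 = 191629$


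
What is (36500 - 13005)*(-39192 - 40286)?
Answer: -1867335610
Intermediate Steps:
(36500 - 13005)*(-39192 - 40286) = 23495*(-79478) = -1867335610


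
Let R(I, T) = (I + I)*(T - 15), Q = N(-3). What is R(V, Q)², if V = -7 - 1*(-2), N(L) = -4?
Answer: 36100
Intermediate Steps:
Q = -4
V = -5 (V = -7 + 2 = -5)
R(I, T) = 2*I*(-15 + T) (R(I, T) = (2*I)*(-15 + T) = 2*I*(-15 + T))
R(V, Q)² = (2*(-5)*(-15 - 4))² = (2*(-5)*(-19))² = 190² = 36100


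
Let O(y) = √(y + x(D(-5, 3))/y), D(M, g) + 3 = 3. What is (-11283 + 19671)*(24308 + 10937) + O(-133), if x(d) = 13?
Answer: 295635060 + I*√2354366/133 ≈ 2.9563e+8 + 11.537*I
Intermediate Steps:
D(M, g) = 0 (D(M, g) = -3 + 3 = 0)
O(y) = √(y + 13/y)
(-11283 + 19671)*(24308 + 10937) + O(-133) = (-11283 + 19671)*(24308 + 10937) + √(-133 + 13/(-133)) = 8388*35245 + √(-133 + 13*(-1/133)) = 295635060 + √(-133 - 13/133) = 295635060 + √(-17702/133) = 295635060 + I*√2354366/133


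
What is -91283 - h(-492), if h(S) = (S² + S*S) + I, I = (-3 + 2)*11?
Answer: -575400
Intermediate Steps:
I = -11 (I = -1*11 = -11)
h(S) = -11 + 2*S² (h(S) = (S² + S*S) - 11 = (S² + S²) - 11 = 2*S² - 11 = -11 + 2*S²)
-91283 - h(-492) = -91283 - (-11 + 2*(-492)²) = -91283 - (-11 + 2*242064) = -91283 - (-11 + 484128) = -91283 - 1*484117 = -91283 - 484117 = -575400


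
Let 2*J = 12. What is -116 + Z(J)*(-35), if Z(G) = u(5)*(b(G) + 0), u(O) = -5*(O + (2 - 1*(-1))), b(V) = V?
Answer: 8284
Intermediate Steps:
J = 6 (J = (1/2)*12 = 6)
u(O) = -15 - 5*O (u(O) = -5*(O + (2 + 1)) = -5*(O + 3) = -5*(3 + O) = -15 - 5*O)
Z(G) = -40*G (Z(G) = (-15 - 5*5)*(G + 0) = (-15 - 25)*G = -40*G)
-116 + Z(J)*(-35) = -116 - 40*6*(-35) = -116 - 240*(-35) = -116 + 8400 = 8284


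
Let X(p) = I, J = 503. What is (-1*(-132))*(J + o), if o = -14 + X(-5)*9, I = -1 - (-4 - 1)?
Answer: 69300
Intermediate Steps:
I = 4 (I = -1 - 1*(-5) = -1 + 5 = 4)
X(p) = 4
o = 22 (o = -14 + 4*9 = -14 + 36 = 22)
(-1*(-132))*(J + o) = (-1*(-132))*(503 + 22) = 132*525 = 69300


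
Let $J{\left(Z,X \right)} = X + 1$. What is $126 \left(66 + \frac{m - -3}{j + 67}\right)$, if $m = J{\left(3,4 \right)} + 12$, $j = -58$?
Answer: $8596$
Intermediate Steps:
$J{\left(Z,X \right)} = 1 + X$
$m = 17$ ($m = \left(1 + 4\right) + 12 = 5 + 12 = 17$)
$126 \left(66 + \frac{m - -3}{j + 67}\right) = 126 \left(66 + \frac{17 - -3}{-58 + 67}\right) = 126 \left(66 + \frac{17 + 3}{9}\right) = 126 \left(66 + 20 \cdot \frac{1}{9}\right) = 126 \left(66 + \frac{20}{9}\right) = 126 \cdot \frac{614}{9} = 8596$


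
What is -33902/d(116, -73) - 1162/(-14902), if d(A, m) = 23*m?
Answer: 11025187/543923 ≈ 20.270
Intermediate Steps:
-33902/d(116, -73) - 1162/(-14902) = -33902/(23*(-73)) - 1162/(-14902) = -33902/(-1679) - 1162*(-1/14902) = -33902*(-1/1679) + 581/7451 = 1474/73 + 581/7451 = 11025187/543923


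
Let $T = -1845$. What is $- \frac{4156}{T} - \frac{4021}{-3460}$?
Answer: $\frac{4359701}{1276740} \approx 3.4147$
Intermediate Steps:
$- \frac{4156}{T} - \frac{4021}{-3460} = - \frac{4156}{-1845} - \frac{4021}{-3460} = \left(-4156\right) \left(- \frac{1}{1845}\right) - - \frac{4021}{3460} = \frac{4156}{1845} + \frac{4021}{3460} = \frac{4359701}{1276740}$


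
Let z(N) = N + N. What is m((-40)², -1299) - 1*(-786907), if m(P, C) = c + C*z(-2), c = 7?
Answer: 792110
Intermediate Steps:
z(N) = 2*N
m(P, C) = 7 - 4*C (m(P, C) = 7 + C*(2*(-2)) = 7 + C*(-4) = 7 - 4*C)
m((-40)², -1299) - 1*(-786907) = (7 - 4*(-1299)) - 1*(-786907) = (7 + 5196) + 786907 = 5203 + 786907 = 792110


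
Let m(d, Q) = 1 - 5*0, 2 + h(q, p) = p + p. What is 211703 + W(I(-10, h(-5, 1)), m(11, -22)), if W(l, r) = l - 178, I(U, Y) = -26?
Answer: 211499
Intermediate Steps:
h(q, p) = -2 + 2*p (h(q, p) = -2 + (p + p) = -2 + 2*p)
m(d, Q) = 1 (m(d, Q) = 1 + 0 = 1)
W(l, r) = -178 + l
211703 + W(I(-10, h(-5, 1)), m(11, -22)) = 211703 + (-178 - 26) = 211703 - 204 = 211499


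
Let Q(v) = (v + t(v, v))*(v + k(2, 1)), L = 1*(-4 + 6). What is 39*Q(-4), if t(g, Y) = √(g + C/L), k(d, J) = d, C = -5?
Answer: 312 - 39*I*√26 ≈ 312.0 - 198.86*I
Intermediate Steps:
L = 2 (L = 1*2 = 2)
t(g, Y) = √(-5/2 + g) (t(g, Y) = √(g - 5/2) = √(-5/2 + g))
Q(v) = (2 + v)*(v + √(-10 + 4*v)/2) (Q(v) = (v + √(-10 + 4*v)/2)*(v + 2) = (v + √(-10 + 4*v)/2)*(2 + v) = (2 + v)*(v + √(-10 + 4*v)/2))
39*Q(-4) = 39*((-4)² + √(-10 + 4*(-4)) + 2*(-4) + (½)*(-4)*√(-10 + 4*(-4))) = 39*(16 + √(-10 - 16) - 8 + (½)*(-4)*√(-10 - 16)) = 39*(16 + √(-26) - 8 + (½)*(-4)*√(-26)) = 39*(16 + I*√26 - 8 + (½)*(-4)*(I*√26)) = 39*(16 + I*√26 - 8 - 2*I*√26) = 39*(8 - I*√26) = 312 - 39*I*√26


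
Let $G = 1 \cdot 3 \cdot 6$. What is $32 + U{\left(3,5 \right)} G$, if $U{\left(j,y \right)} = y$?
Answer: $122$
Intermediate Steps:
$G = 18$ ($G = 3 \cdot 6 = 18$)
$32 + U{\left(3,5 \right)} G = 32 + 5 \cdot 18 = 32 + 90 = 122$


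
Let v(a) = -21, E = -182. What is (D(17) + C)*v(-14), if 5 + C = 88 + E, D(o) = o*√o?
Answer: 2079 - 357*√17 ≈ 607.05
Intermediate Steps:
D(o) = o^(3/2)
C = -99 (C = -5 + (88 - 182) = -5 - 94 = -99)
(D(17) + C)*v(-14) = (17^(3/2) - 99)*(-21) = (17*√17 - 99)*(-21) = (-99 + 17*√17)*(-21) = 2079 - 357*√17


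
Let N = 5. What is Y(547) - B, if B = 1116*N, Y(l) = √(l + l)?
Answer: -5580 + √1094 ≈ -5546.9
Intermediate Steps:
Y(l) = √2*√l (Y(l) = √(2*l) = √2*√l)
B = 5580 (B = 1116*5 = 5580)
Y(547) - B = √2*√547 - 1*5580 = √1094 - 5580 = -5580 + √1094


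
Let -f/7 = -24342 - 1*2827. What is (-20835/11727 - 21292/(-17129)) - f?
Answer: -4244722833080/22319087 ≈ -1.9018e+5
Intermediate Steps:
f = 190183 (f = -7*(-24342 - 1*2827) = -7*(-24342 - 2827) = -7*(-27169) = 190183)
(-20835/11727 - 21292/(-17129)) - f = (-20835/11727 - 21292/(-17129)) - 1*190183 = (-20835*1/11727 - 21292*(-1/17129)) - 190183 = (-2315/1303 + 21292/17129) - 190183 = -11910159/22319087 - 190183 = -4244722833080/22319087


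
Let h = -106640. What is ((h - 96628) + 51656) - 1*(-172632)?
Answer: 21020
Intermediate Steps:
((h - 96628) + 51656) - 1*(-172632) = ((-106640 - 96628) + 51656) - 1*(-172632) = (-203268 + 51656) + 172632 = -151612 + 172632 = 21020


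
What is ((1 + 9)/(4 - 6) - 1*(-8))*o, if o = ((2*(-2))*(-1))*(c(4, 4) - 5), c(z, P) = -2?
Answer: -84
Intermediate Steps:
o = -28 (o = ((2*(-2))*(-1))*(-2 - 5) = -4*(-1)*(-7) = 4*(-7) = -28)
((1 + 9)/(4 - 6) - 1*(-8))*o = ((1 + 9)/(4 - 6) - 1*(-8))*(-28) = (10/(-2) + 8)*(-28) = (10*(-½) + 8)*(-28) = (-5 + 8)*(-28) = 3*(-28) = -84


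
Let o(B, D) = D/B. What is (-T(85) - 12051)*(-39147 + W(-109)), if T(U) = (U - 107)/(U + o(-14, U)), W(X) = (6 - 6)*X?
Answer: 521283291909/1105 ≈ 4.7175e+8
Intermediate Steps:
W(X) = 0 (W(X) = 0*X = 0)
T(U) = 14*(-107 + U)/(13*U) (T(U) = (U - 107)/(U + U/(-14)) = (-107 + U)/(U + U*(-1/14)) = (-107 + U)/(U - U/14) = (-107 + U)/((13*U/14)) = (-107 + U)*(14/(13*U)) = 14*(-107 + U)/(13*U))
(-T(85) - 12051)*(-39147 + W(-109)) = (-14*(-107 + 85)/(13*85) - 12051)*(-39147 + 0) = (-14*(-22)/(13*85) - 12051)*(-39147) = (-1*(-308/1105) - 12051)*(-39147) = (308/1105 - 12051)*(-39147) = -13316047/1105*(-39147) = 521283291909/1105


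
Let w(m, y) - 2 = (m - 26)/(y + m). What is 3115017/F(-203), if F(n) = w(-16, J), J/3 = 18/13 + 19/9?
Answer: 669728655/2068 ≈ 3.2385e+5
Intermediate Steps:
J = 409/39 (J = 3*(18/13 + 19/9) = 3*(409/117) = 409/39 ≈ 10.487)
w(m, y) = 2 + (-26 + m)/(m + y) (w(m, y) = 2 + (m - 26)/(y + m) = 2 + (-26 + m)/(m + y))
F(n) = 2068/215 (F(n) = (-26 + 2*(409/39) + 3*(-16))/(-16 + 409/39) = (-26 + 818/39 - 48)/(-215/39) = -39/215*(-2068/39) = 2068/215)
3115017/F(-203) = 3115017/(2068/215) = 3115017*(215/2068) = 669728655/2068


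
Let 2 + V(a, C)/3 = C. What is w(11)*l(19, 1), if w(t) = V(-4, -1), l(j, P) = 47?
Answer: -423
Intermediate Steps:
V(a, C) = -6 + 3*C
w(t) = -9 (w(t) = -6 + 3*(-1) = -6 - 3 = -9)
w(11)*l(19, 1) = -9*47 = -423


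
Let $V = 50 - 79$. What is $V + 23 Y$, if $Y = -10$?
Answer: $-259$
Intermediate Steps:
$V = -29$
$V + 23 Y = -29 + 23 \left(-10\right) = -29 - 230 = -259$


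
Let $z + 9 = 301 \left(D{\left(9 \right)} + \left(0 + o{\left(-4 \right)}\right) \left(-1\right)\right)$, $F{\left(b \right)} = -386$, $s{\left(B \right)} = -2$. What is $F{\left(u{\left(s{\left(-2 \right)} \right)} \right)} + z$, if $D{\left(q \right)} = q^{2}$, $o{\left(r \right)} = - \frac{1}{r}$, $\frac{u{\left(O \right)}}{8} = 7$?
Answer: $\frac{95643}{4} \approx 23911.0$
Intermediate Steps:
$u{\left(O \right)} = 56$ ($u{\left(O \right)} = 8 \cdot 7 = 56$)
$z = \frac{97187}{4}$ ($z = -9 + 301 \left(9^{2} + \left(0 - \frac{1}{-4}\right) \left(-1\right)\right) = -9 + 301 \left(81 + \left(0 - - \frac{1}{4}\right) \left(-1\right)\right) = -9 + 301 \left(81 + \left(0 + \frac{1}{4}\right) \left(-1\right)\right) = -9 + 301 \left(81 + \frac{1}{4} \left(-1\right)\right) = -9 + 301 \left(81 - \frac{1}{4}\right) = -9 + 301 \cdot \frac{323}{4} = -9 + \frac{97223}{4} = \frac{97187}{4} \approx 24297.0$)
$F{\left(u{\left(s{\left(-2 \right)} \right)} \right)} + z = -386 + \frac{97187}{4} = \frac{95643}{4}$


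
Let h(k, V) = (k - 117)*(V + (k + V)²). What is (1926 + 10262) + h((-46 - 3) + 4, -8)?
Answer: -441574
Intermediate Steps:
h(k, V) = (-117 + k)*(V + (V + k)²)
(1926 + 10262) + h((-46 - 3) + 4, -8) = (1926 + 10262) + (-117*(-8) - 117*(-8 + ((-46 - 3) + 4))² - 8*((-46 - 3) + 4) + ((-46 - 3) + 4)*(-8 + ((-46 - 3) + 4))²) = 12188 + (936 - 117*(-8 + (-49 + 4))² - 8*(-49 + 4) + (-49 + 4)*(-8 + (-49 + 4))²) = 12188 + (936 - 117*(-8 - 45)² - 8*(-45) - 45*(-8 - 45)²) = 12188 + (936 - 117*(-53)² + 360 - 45*(-53)²) = 12188 + (936 - 117*2809 + 360 - 45*2809) = 12188 + (936 - 328653 + 360 - 126405) = 12188 - 453762 = -441574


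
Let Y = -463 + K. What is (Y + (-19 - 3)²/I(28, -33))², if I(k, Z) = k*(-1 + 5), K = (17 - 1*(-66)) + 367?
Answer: 59049/784 ≈ 75.318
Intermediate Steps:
K = 450 (K = (17 + 66) + 367 = 83 + 367 = 450)
I(k, Z) = 4*k (I(k, Z) = k*4 = 4*k)
Y = -13 (Y = -463 + 450 = -13)
(Y + (-19 - 3)²/I(28, -33))² = (-13 + (-19 - 3)²/((4*28)))² = (-13 + (-22)²/112)² = (-13 + 484*(1/112))² = (-13 + 121/28)² = (-243/28)² = 59049/784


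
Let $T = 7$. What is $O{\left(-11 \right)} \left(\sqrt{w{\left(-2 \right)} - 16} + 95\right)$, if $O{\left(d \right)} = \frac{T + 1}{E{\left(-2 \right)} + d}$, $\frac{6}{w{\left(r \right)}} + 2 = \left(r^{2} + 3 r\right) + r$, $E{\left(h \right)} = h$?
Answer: $- \frac{760}{13} - \frac{8 i \sqrt{17}}{13} \approx -58.462 - 2.5373 i$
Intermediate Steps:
$w{\left(r \right)} = \frac{6}{-2 + r^{2} + 4 r}$ ($w{\left(r \right)} = \frac{6}{-2 + \left(\left(r^{2} + 3 r\right) + r\right)} = \frac{6}{-2 + \left(r^{2} + 4 r\right)} = \frac{6}{-2 + r^{2} + 4 r}$)
$O{\left(d \right)} = \frac{8}{-2 + d}$ ($O{\left(d \right)} = \frac{7 + 1}{-2 + d} = \frac{8}{-2 + d}$)
$O{\left(-11 \right)} \left(\sqrt{w{\left(-2 \right)} - 16} + 95\right) = \frac{8}{-2 - 11} \left(\sqrt{\frac{6}{-2 + \left(-2\right)^{2} + 4 \left(-2\right)} - 16} + 95\right) = \frac{8}{-13} \left(\sqrt{\frac{6}{-2 + 4 - 8} - 16} + 95\right) = 8 \left(- \frac{1}{13}\right) \left(\sqrt{\frac{6}{-6} - 16} + 95\right) = - \frac{8 \left(\sqrt{6 \left(- \frac{1}{6}\right) - 16} + 95\right)}{13} = - \frac{8 \left(\sqrt{-1 - 16} + 95\right)}{13} = - \frac{8 \left(\sqrt{-17} + 95\right)}{13} = - \frac{8 \left(i \sqrt{17} + 95\right)}{13} = - \frac{8 \left(95 + i \sqrt{17}\right)}{13} = - \frac{760}{13} - \frac{8 i \sqrt{17}}{13}$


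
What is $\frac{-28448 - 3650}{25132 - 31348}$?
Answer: $\frac{16049}{3108} \approx 5.1638$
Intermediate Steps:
$\frac{-28448 - 3650}{25132 - 31348} = - \frac{32098}{25132 - 31348} = - \frac{32098}{-6216} = \left(-32098\right) \left(- \frac{1}{6216}\right) = \frac{16049}{3108}$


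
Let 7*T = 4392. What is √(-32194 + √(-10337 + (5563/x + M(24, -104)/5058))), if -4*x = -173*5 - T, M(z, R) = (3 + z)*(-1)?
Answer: √(-1109764326525228424 + 5871214*I*√355814538826714474)/5871214 ≈ 0.28312 + 179.43*I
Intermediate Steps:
T = 4392/7 (T = (⅐)*4392 = 4392/7 ≈ 627.43)
M(z, R) = -3 - z
x = 10447/28 (x = -(-173*5 - 1*4392/7)/4 = -(-865 - 4392/7)/4 = -¼*(-10447/7) = 10447/28 ≈ 373.11)
√(-32194 + √(-10337 + (5563/x + M(24, -104)/5058))) = √(-32194 + √(-10337 + (5563/(10447/28) + (-3 - 1*24)/5058))) = √(-32194 + √(-10337 + (5563*(28/10447) + (-3 - 24)*(1/5058)))) = √(-32194 + √(-10337 + (155764/10447 - 27*1/5058))) = √(-32194 + √(-10337 + (155764/10447 - 3/562))) = √(-32194 + √(-10337 + 87508027/5871214)) = √(-32194 + √(-60603231091/5871214)) = √(-32194 + I*√355814538826714474/5871214)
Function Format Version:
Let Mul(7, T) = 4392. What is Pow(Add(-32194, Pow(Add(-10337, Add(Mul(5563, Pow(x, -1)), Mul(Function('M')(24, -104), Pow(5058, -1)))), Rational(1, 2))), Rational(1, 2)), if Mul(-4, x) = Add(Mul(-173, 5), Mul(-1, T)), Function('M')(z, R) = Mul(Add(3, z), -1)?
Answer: Mul(Rational(1, 5871214), Pow(Add(-1109764326525228424, Mul(5871214, I, Pow(355814538826714474, Rational(1, 2)))), Rational(1, 2))) ≈ Add(0.28312, Mul(179.43, I))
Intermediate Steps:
T = Rational(4392, 7) (T = Mul(Rational(1, 7), 4392) = Rational(4392, 7) ≈ 627.43)
Function('M')(z, R) = Add(-3, Mul(-1, z))
x = Rational(10447, 28) (x = Mul(Rational(-1, 4), Add(Mul(-173, 5), Mul(-1, Rational(4392, 7)))) = Mul(Rational(-1, 4), Add(-865, Rational(-4392, 7))) = Mul(Rational(-1, 4), Rational(-10447, 7)) = Rational(10447, 28) ≈ 373.11)
Pow(Add(-32194, Pow(Add(-10337, Add(Mul(5563, Pow(x, -1)), Mul(Function('M')(24, -104), Pow(5058, -1)))), Rational(1, 2))), Rational(1, 2)) = Pow(Add(-32194, Pow(Add(-10337, Add(Mul(5563, Pow(Rational(10447, 28), -1)), Mul(Add(-3, Mul(-1, 24)), Pow(5058, -1)))), Rational(1, 2))), Rational(1, 2)) = Pow(Add(-32194, Pow(Add(-10337, Add(Mul(5563, Rational(28, 10447)), Mul(Add(-3, -24), Rational(1, 5058)))), Rational(1, 2))), Rational(1, 2)) = Pow(Add(-32194, Pow(Add(-10337, Add(Rational(155764, 10447), Mul(-27, Rational(1, 5058)))), Rational(1, 2))), Rational(1, 2)) = Pow(Add(-32194, Pow(Add(-10337, Add(Rational(155764, 10447), Rational(-3, 562))), Rational(1, 2))), Rational(1, 2)) = Pow(Add(-32194, Pow(Add(-10337, Rational(87508027, 5871214)), Rational(1, 2))), Rational(1, 2)) = Pow(Add(-32194, Pow(Rational(-60603231091, 5871214), Rational(1, 2))), Rational(1, 2)) = Pow(Add(-32194, Mul(Rational(1, 5871214), I, Pow(355814538826714474, Rational(1, 2)))), Rational(1, 2))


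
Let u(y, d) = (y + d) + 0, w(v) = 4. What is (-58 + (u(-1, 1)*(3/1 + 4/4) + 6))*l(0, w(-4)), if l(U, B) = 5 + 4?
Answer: -468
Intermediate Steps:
u(y, d) = d + y (u(y, d) = (d + y) + 0 = d + y)
l(U, B) = 9
(-58 + (u(-1, 1)*(3/1 + 4/4) + 6))*l(0, w(-4)) = (-58 + ((1 - 1)*(3/1 + 4/4) + 6))*9 = (-58 + (0*(3*1 + 4*(¼)) + 6))*9 = (-58 + (0*(3 + 1) + 6))*9 = (-58 + (0*4 + 6))*9 = (-58 + (0 + 6))*9 = (-58 + 6)*9 = -52*9 = -468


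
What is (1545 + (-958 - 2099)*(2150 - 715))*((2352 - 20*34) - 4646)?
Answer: 13041733500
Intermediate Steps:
(1545 + (-958 - 2099)*(2150 - 715))*((2352 - 20*34) - 4646) = (1545 - 3057*1435)*((2352 - 1*680) - 4646) = (1545 - 4386795)*((2352 - 680) - 4646) = -4385250*(1672 - 4646) = -4385250*(-2974) = 13041733500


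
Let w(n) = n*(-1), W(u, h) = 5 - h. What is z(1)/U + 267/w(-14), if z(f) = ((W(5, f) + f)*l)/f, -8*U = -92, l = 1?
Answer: 6281/322 ≈ 19.506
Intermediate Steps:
U = 23/2 (U = -⅛*(-92) = 23/2 ≈ 11.500)
w(n) = -n
z(f) = 5/f (z(f) = (((5 - f) + f)*1)/f = (5*1)/f = 5/f)
z(1)/U + 267/w(-14) = (5/1)/(23/2) + 267/((-1*(-14))) = (5*1)*(2/23) + 267/14 = 5*(2/23) + 267*(1/14) = 10/23 + 267/14 = 6281/322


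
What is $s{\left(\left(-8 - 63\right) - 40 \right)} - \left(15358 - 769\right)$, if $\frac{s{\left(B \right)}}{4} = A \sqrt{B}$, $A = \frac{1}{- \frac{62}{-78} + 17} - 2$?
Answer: $-14589 - \frac{2698 i \sqrt{111}}{347} \approx -14589.0 - 81.917 i$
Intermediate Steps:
$A = - \frac{1349}{694}$ ($A = \frac{1}{\left(-62\right) \left(- \frac{1}{78}\right) + 17} - 2 = \frac{1}{\frac{31}{39} + 17} - 2 = \frac{1}{\frac{694}{39}} - 2 = \frac{39}{694} - 2 = - \frac{1349}{694} \approx -1.9438$)
$s{\left(B \right)} = - \frac{2698 \sqrt{B}}{347}$ ($s{\left(B \right)} = 4 \left(- \frac{1349 \sqrt{B}}{694}\right) = - \frac{2698 \sqrt{B}}{347}$)
$s{\left(\left(-8 - 63\right) - 40 \right)} - \left(15358 - 769\right) = - \frac{2698 \sqrt{\left(-8 - 63\right) - 40}}{347} - \left(15358 - 769\right) = - \frac{2698 \sqrt{-71 - 40}}{347} - 14589 = - \frac{2698 \sqrt{-111}}{347} - 14589 = - \frac{2698 i \sqrt{111}}{347} - 14589 = -14589 - \frac{2698 i \sqrt{111}}{347}$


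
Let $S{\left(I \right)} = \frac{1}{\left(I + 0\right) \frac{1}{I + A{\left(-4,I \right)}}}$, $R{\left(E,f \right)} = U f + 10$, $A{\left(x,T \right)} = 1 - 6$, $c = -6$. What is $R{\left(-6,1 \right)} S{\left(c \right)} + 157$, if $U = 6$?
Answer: $\frac{559}{3} \approx 186.33$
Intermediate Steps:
$A{\left(x,T \right)} = -5$ ($A{\left(x,T \right)} = 1 - 6 = -5$)
$R{\left(E,f \right)} = 10 + 6 f$ ($R{\left(E,f \right)} = 6 f + 10 = 10 + 6 f$)
$S{\left(I \right)} = \frac{-5 + I}{I}$ ($S{\left(I \right)} = \frac{1}{\left(I + 0\right) \frac{1}{I - 5}} = \frac{1}{I \frac{1}{-5 + I}} = \frac{-5 + I}{I}$)
$R{\left(-6,1 \right)} S{\left(c \right)} + 157 = \left(10 + 6 \cdot 1\right) \frac{-5 - 6}{-6} + 157 = \left(10 + 6\right) \left(\left(- \frac{1}{6}\right) \left(-11\right)\right) + 157 = 16 \cdot \frac{11}{6} + 157 = \frac{88}{3} + 157 = \frac{559}{3}$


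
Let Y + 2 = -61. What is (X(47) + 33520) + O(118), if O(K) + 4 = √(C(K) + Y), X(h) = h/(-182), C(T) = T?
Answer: 6099865/182 + √55 ≈ 33523.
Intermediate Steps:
Y = -63 (Y = -2 - 61 = -63)
X(h) = -h/182 (X(h) = h*(-1/182) = -h/182)
O(K) = -4 + √(-63 + K) (O(K) = -4 + √(K - 63) = -4 + √(-63 + K))
(X(47) + 33520) + O(118) = (-1/182*47 + 33520) + (-4 + √(-63 + 118)) = (-47/182 + 33520) + (-4 + √55) = 6100593/182 + (-4 + √55) = 6099865/182 + √55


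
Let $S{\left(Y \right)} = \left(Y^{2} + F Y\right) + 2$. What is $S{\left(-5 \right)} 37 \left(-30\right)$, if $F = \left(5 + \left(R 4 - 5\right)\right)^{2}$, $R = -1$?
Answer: $58830$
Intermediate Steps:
$F = 16$ ($F = \left(5 - 9\right)^{2} = \left(-4\right)^{2} = 16$)
$S{\left(Y \right)} = 2 + Y^{2} + 16 Y$ ($S{\left(Y \right)} = \left(Y^{2} + 16 Y\right) + 2 = 2 + Y^{2} + 16 Y$)
$S{\left(-5 \right)} 37 \left(-30\right) = \left(2 + \left(-5\right)^{2} + 16 \left(-5\right)\right) 37 \left(-30\right) = \left(2 + 25 - 80\right) 37 \left(-30\right) = \left(-53\right) 37 \left(-30\right) = \left(-1961\right) \left(-30\right) = 58830$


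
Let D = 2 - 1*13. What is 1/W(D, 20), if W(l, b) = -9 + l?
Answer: -1/20 ≈ -0.050000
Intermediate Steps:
D = -11 (D = 2 - 13 = -11)
1/W(D, 20) = 1/(-9 - 11) = 1/(-20) = -1/20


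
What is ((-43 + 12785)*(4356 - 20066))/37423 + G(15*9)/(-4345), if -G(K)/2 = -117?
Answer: -869777039882/162602935 ≈ -5349.1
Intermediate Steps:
G(K) = 234 (G(K) = -2*(-117) = 234)
((-43 + 12785)*(4356 - 20066))/37423 + G(15*9)/(-4345) = ((-43 + 12785)*(4356 - 20066))/37423 + 234/(-4345) = (12742*(-15710))*(1/37423) + 234*(-1/4345) = -200176820*1/37423 - 234/4345 = -200176820/37423 - 234/4345 = -869777039882/162602935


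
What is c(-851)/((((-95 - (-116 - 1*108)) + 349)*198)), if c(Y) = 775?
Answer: 775/94644 ≈ 0.0081886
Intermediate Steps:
c(-851)/((((-95 - (-116 - 1*108)) + 349)*198)) = 775/((((-95 - (-116 - 1*108)) + 349)*198)) = 775/((((-95 - (-116 - 108)) + 349)*198)) = 775/((((-95 - 1*(-224)) + 349)*198)) = 775/((((-95 + 224) + 349)*198)) = 775/(((129 + 349)*198)) = 775/((478*198)) = 775/94644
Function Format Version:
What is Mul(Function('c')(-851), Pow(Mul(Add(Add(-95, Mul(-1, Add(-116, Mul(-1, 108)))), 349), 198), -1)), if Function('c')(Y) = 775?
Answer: Rational(775, 94644) ≈ 0.0081886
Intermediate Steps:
Mul(Function('c')(-851), Pow(Mul(Add(Add(-95, Mul(-1, Add(-116, Mul(-1, 108)))), 349), 198), -1)) = Mul(775, Pow(Mul(Add(Add(-95, Mul(-1, Add(-116, Mul(-1, 108)))), 349), 198), -1)) = Mul(775, Pow(Mul(Add(Add(-95, Mul(-1, Add(-116, -108))), 349), 198), -1)) = Mul(775, Pow(Mul(Add(Add(-95, Mul(-1, -224)), 349), 198), -1)) = Mul(775, Pow(Mul(Add(Add(-95, 224), 349), 198), -1)) = Mul(775, Pow(Mul(Add(129, 349), 198), -1)) = Mul(775, Pow(Mul(478, 198), -1)) = Mul(775, Pow(94644, -1)) = Mul(775, Rational(1, 94644)) = Rational(775, 94644)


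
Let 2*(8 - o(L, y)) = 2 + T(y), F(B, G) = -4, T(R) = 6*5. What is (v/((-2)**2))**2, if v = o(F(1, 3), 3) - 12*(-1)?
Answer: 1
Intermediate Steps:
T(R) = 30
o(L, y) = -8 (o(L, y) = 8 - (2 + 30)/2 = 8 - 1/2*32 = 8 - 16 = -8)
v = 4 (v = -8 - 12*(-1) = -8 - 4*(-3) = -8 + 12 = 4)
(v/((-2)**2))**2 = (4/((-2)**2))**2 = (4/4)**2 = (4*(1/4))**2 = 1**2 = 1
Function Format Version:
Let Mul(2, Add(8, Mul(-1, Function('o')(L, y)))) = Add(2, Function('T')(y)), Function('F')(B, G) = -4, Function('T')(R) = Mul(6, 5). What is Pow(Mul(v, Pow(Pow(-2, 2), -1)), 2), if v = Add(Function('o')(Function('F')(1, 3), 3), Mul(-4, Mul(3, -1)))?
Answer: 1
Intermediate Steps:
Function('T')(R) = 30
Function('o')(L, y) = -8 (Function('o')(L, y) = Add(8, Mul(Rational(-1, 2), Add(2, 30))) = Add(8, Mul(Rational(-1, 2), 32)) = Add(8, -16) = -8)
v = 4 (v = Add(-8, Mul(-4, Mul(3, -1))) = Add(-8, Mul(-4, -3)) = Add(-8, 12) = 4)
Pow(Mul(v, Pow(Pow(-2, 2), -1)), 2) = Pow(Mul(4, Pow(Pow(-2, 2), -1)), 2) = Pow(Mul(4, Pow(4, -1)), 2) = Pow(Mul(4, Rational(1, 4)), 2) = Pow(1, 2) = 1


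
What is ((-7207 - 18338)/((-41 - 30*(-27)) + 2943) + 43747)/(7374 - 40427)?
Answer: -162363319/122692736 ≈ -1.3233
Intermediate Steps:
((-7207 - 18338)/((-41 - 30*(-27)) + 2943) + 43747)/(7374 - 40427) = (-25545/((-41 + 810) + 2943) + 43747)/(-33053) = (-25545/(769 + 2943) + 43747)*(-1/33053) = (-25545/3712 + 43747)*(-1/33053) = (162363319/3712)*(-1/33053) = -162363319/122692736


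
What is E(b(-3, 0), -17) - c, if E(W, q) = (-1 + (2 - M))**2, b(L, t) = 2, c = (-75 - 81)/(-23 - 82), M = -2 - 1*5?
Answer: 2188/35 ≈ 62.514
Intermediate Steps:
M = -7 (M = -2 - 5 = -7)
c = 52/35 (c = -156/(-105) = -156*(-1/105) = 52/35 ≈ 1.4857)
E(W, q) = 64 (E(W, q) = (-1 + (2 - 1*(-7)))**2 = (-1 + (2 + 7))**2 = (-1 + 9)**2 = 8**2 = 64)
E(b(-3, 0), -17) - c = 64 - 1*52/35 = 64 - 52/35 = 2188/35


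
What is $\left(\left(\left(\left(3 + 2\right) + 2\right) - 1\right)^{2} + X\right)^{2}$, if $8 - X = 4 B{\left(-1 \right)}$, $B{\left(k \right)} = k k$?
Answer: $1600$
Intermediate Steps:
$B{\left(k \right)} = k^{2}$
$X = 4$ ($X = 8 - 4 \left(-1\right)^{2} = 8 - 4 \cdot 1 = 8 - 4 = 4$)
$\left(\left(\left(\left(3 + 2\right) + 2\right) - 1\right)^{2} + X\right)^{2} = \left(\left(\left(\left(3 + 2\right) + 2\right) - 1\right)^{2} + 4\right)^{2} = \left(\left(\left(5 + 2\right) - 1\right)^{2} + 4\right)^{2} = \left(\left(7 - 1\right)^{2} + 4\right)^{2} = \left(6^{2} + 4\right)^{2} = \left(36 + 4\right)^{2} = 40^{2} = 1600$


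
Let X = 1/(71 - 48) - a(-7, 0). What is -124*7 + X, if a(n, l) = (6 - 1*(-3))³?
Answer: -36730/23 ≈ -1597.0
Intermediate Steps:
a(n, l) = 729 (a(n, l) = (6 + 3)³ = 9³ = 729)
X = -16766/23 (X = 1/(71 - 48) - 1*729 = 1/23 - 729 = -16766/23 ≈ -728.96)
-124*7 + X = -124*7 - 16766/23 = -868 - 16766/23 = -36730/23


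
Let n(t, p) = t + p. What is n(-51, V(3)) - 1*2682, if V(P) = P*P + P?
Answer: -2721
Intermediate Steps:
V(P) = P + P² (V(P) = P² + P = P + P²)
n(t, p) = p + t
n(-51, V(3)) - 1*2682 = (3*(1 + 3) - 51) - 1*2682 = (3*4 - 51) - 2682 = (12 - 51) - 2682 = -39 - 2682 = -2721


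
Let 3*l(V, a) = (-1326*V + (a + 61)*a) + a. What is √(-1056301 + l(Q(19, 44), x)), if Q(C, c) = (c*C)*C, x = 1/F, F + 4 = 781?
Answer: 4*I*√2742939351609/2331 ≈ 2842.0*I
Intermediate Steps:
F = 777 (F = -4 + 781 = 777)
x = 1/777 ≈ 0.0012870
Q(C, c) = c*C² (Q(C, c) = (C*c)*C = c*C²)
l(V, a) = -442*V + a/3 + a*(61 + a)/3 (l(V, a) = ((-1326*V + (a + 61)*a) + a)/3 = ((-1326*V + (61 + a)*a) + a)/3 = ((-1326*V + a*(61 + a)) + a)/3 = (a - 1326*V + a*(61 + a))/3 = -442*V + a/3 + a*(61 + a)/3)
√(-1056301 + l(Q(19, 44), x)) = √(-1056301 + (-19448*19² + (1/777)²/3 + (62/3)*(1/777))) = √(-1056301 + (-19448*361 + (⅓)*(1/603729) + 62/2331)) = √(-1056301 + (-442*15884 + 1/1811187 + 62/2331)) = √(-1056301 + (-7020728 + 1/1811187 + 62/2331)) = √(-1056301 - 12715851235961/1811187) = √(-14629009875248/1811187) = 4*I*√2742939351609/2331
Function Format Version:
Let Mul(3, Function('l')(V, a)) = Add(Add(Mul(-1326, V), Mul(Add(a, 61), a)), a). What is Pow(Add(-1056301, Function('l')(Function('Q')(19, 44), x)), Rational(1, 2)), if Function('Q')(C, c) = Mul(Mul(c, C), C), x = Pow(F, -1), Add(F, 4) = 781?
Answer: Mul(Rational(4, 2331), I, Pow(2742939351609, Rational(1, 2))) ≈ Mul(2842.0, I)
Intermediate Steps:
F = 777 (F = Add(-4, 781) = 777)
x = Rational(1, 777) (x = Pow(777, -1) = Rational(1, 777) ≈ 0.0012870)
Function('Q')(C, c) = Mul(c, Pow(C, 2)) (Function('Q')(C, c) = Mul(Mul(C, c), C) = Mul(c, Pow(C, 2)))
Function('l')(V, a) = Add(Mul(-442, V), Mul(Rational(1, 3), a), Mul(Rational(1, 3), a, Add(61, a))) (Function('l')(V, a) = Mul(Rational(1, 3), Add(Add(Mul(-1326, V), Mul(Add(a, 61), a)), a)) = Mul(Rational(1, 3), Add(Add(Mul(-1326, V), Mul(Add(61, a), a)), a)) = Mul(Rational(1, 3), Add(Add(Mul(-1326, V), Mul(a, Add(61, a))), a)) = Mul(Rational(1, 3), Add(a, Mul(-1326, V), Mul(a, Add(61, a)))) = Add(Mul(-442, V), Mul(Rational(1, 3), a), Mul(Rational(1, 3), a, Add(61, a))))
Pow(Add(-1056301, Function('l')(Function('Q')(19, 44), x)), Rational(1, 2)) = Pow(Add(-1056301, Add(Mul(-442, Mul(44, Pow(19, 2))), Mul(Rational(1, 3), Pow(Rational(1, 777), 2)), Mul(Rational(62, 3), Rational(1, 777)))), Rational(1, 2)) = Pow(Add(-1056301, Add(Mul(-442, Mul(44, 361)), Mul(Rational(1, 3), Rational(1, 603729)), Rational(62, 2331))), Rational(1, 2)) = Pow(Add(-1056301, Add(Mul(-442, 15884), Rational(1, 1811187), Rational(62, 2331))), Rational(1, 2)) = Pow(Add(-1056301, Add(-7020728, Rational(1, 1811187), Rational(62, 2331))), Rational(1, 2)) = Pow(Add(-1056301, Rational(-12715851235961, 1811187)), Rational(1, 2)) = Pow(Rational(-14629009875248, 1811187), Rational(1, 2)) = Mul(Rational(4, 2331), I, Pow(2742939351609, Rational(1, 2)))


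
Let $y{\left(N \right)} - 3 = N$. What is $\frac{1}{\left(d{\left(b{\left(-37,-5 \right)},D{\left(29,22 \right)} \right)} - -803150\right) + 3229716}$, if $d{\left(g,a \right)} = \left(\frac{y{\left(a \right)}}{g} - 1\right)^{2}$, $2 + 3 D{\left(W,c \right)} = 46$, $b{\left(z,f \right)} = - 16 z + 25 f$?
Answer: $\frac{1962801}{7915715234770} \approx 2.4796 \cdot 10^{-7}$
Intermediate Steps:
$y{\left(N \right)} = 3 + N$
$D{\left(W,c \right)} = \frac{44}{3}$ ($D{\left(W,c \right)} = - \frac{2}{3} + \frac{1}{3} \cdot 46 = - \frac{2}{3} + \frac{46}{3} = \frac{44}{3}$)
$d{\left(g,a \right)} = \left(-1 + \frac{3 + a}{g}\right)^{2}$ ($d{\left(g,a \right)} = \left(\frac{3 + a}{g} - 1\right)^{2} = \left(-1 + \frac{3 + a}{g}\right)^{2}$)
$\frac{1}{\left(d{\left(b{\left(-37,-5 \right)},D{\left(29,22 \right)} \right)} - -803150\right) + 3229716} = \frac{1}{\left(\frac{\left(3 + \frac{44}{3} - \left(\left(-16\right) \left(-37\right) + 25 \left(-5\right)\right)\right)^{2}}{\left(\left(-16\right) \left(-37\right) + 25 \left(-5\right)\right)^{2}} - -803150\right) + 3229716} = \frac{1}{\left(\frac{\left(3 + \frac{44}{3} - \left(592 - 125\right)\right)^{2}}{\left(592 - 125\right)^{2}} + 803150\right) + 3229716} = \frac{1}{\left(\frac{\left(3 + \frac{44}{3} - 467\right)^{2}}{218089} + 803150\right) + 3229716} = \frac{1}{\left(\frac{\left(- \frac{1348}{3}\right)^{2}}{218089} + 803150\right) + 3229716} = \frac{1}{\left(\frac{1}{218089} \cdot \frac{1817104}{9} + 803150\right) + 3229716} = \frac{1}{\left(\frac{1817104}{1962801} + 803150\right) + 3229716} = \frac{1}{\frac{1576425440254}{1962801} + 3229716} = \frac{1}{\frac{7915715234770}{1962801}} = \frac{1962801}{7915715234770}$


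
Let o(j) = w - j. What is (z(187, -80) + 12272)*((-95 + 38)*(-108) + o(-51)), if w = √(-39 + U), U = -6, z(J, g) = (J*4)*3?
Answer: 90100812 + 43548*I*√5 ≈ 9.0101e+7 + 97376.0*I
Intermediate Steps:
z(J, g) = 12*J (z(J, g) = (4*J)*3 = 12*J)
w = 3*I*√5 (w = √(-39 - 6) = √(-45) = 3*I*√5 ≈ 6.7082*I)
o(j) = -j + 3*I*√5 (o(j) = 3*I*√5 - j = -j + 3*I*√5)
(z(187, -80) + 12272)*((-95 + 38)*(-108) + o(-51)) = (12*187 + 12272)*((-95 + 38)*(-108) + (-1*(-51) + 3*I*√5)) = (2244 + 12272)*(-57*(-108) + (51 + 3*I*√5)) = 14516*(6156 + (51 + 3*I*√5)) = 14516*(6207 + 3*I*√5) = 90100812 + 43548*I*√5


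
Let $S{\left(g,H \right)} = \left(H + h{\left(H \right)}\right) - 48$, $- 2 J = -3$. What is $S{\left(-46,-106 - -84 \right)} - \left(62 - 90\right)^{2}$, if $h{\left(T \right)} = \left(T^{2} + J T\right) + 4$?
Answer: $-399$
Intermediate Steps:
$J = \frac{3}{2}$ ($J = \left(- \frac{1}{2}\right) \left(-3\right) = \frac{3}{2} \approx 1.5$)
$h{\left(T \right)} = 4 + T^{2} + \frac{3 T}{2}$ ($h{\left(T \right)} = \left(T^{2} + \frac{3 T}{2}\right) + 4 = 4 + T^{2} + \frac{3 T}{2}$)
$S{\left(g,H \right)} = -44 + H^{2} + \frac{5 H}{2}$ ($S{\left(g,H \right)} = \left(H + \left(4 + H^{2} + \frac{3 H}{2}\right)\right) - 48 = \left(4 + H^{2} + \frac{5 H}{2}\right) - 48 = -44 + H^{2} + \frac{5 H}{2}$)
$S{\left(-46,-106 - -84 \right)} - \left(62 - 90\right)^{2} = \left(-44 + \left(-106 - -84\right)^{2} + \frac{5 \left(-106 - -84\right)}{2}\right) - \left(62 - 90\right)^{2} = \left(-44 + \left(-106 + 84\right)^{2} + \frac{5 \left(-106 + 84\right)}{2}\right) - \left(-28\right)^{2} = \left(-44 + \left(-22\right)^{2} + \frac{5}{2} \left(-22\right)\right) - 784 = \left(-44 + 484 - 55\right) - 784 = 385 - 784 = -399$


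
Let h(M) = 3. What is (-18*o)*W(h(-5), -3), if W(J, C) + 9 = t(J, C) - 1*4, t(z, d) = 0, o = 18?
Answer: 4212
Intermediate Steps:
W(J, C) = -13 (W(J, C) = -9 + (0 - 1*4) = -9 + (0 - 4) = -9 - 4 = -13)
(-18*o)*W(h(-5), -3) = -18*18*(-13) = -324*(-13) = 4212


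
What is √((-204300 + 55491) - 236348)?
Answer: I*√385157 ≈ 620.61*I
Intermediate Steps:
√((-204300 + 55491) - 236348) = √(-148809 - 236348) = √(-385157) = I*√385157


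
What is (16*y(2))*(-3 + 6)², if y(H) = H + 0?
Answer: 288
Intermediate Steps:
y(H) = H
(16*y(2))*(-3 + 6)² = (16*2)*(-3 + 6)² = 32*3² = 32*9 = 288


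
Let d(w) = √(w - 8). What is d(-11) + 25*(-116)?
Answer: -2900 + I*√19 ≈ -2900.0 + 4.3589*I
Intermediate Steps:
d(w) = √(-8 + w)
d(-11) + 25*(-116) = √(-8 - 11) + 25*(-116) = √(-19) - 2900 = I*√19 - 2900 = -2900 + I*√19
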